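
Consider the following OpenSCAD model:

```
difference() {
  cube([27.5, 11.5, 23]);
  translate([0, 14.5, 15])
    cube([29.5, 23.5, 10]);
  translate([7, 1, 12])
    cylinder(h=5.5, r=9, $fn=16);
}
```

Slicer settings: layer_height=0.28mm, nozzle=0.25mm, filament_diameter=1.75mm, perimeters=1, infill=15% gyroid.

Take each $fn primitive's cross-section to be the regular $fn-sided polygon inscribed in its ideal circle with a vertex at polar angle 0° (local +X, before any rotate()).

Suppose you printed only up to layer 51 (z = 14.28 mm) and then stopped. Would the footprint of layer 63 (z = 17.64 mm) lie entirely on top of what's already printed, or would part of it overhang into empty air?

Compare the two slices. At z = 14.28: the 27.5×11.5 cube contributes its full rectangle (area 316.25 mm²); the cube at (0, 14.5) does not reach this height (z outside [15, 25]); the r=9 cylinder at (7, 1) contributes a regular 16-gon of circumradius 9 (area = (16/2)·9.000²·sin(360°/16) = 247.98 mm²); Taking the first minus the rest: starting from the 27.5×11.5 cube (316.25 mm²), the r=9 cylinder at (7, 1) partially overlaps it — only the 132.89 mm² overlap (of its 247.98 mm²) is removed, clipping the outline — area = 183.36 mm². At z = 17.64: the 27.5×11.5 cube contributes its full rectangle (area 316.25 mm²); the 29.5×23.5 cube at (0, 14.5) contributes its full rectangle (area 693.25 mm²); the cylinder at (7, 1) is not intersected at this z (z outside [12, 17.5]); After the difference (first − rest): starting from the 27.5×11.5 cube (316.25 mm²), the 29.5×23.5 cube at (0, 14.5) misses the remaining region (no effect) — area = 316.25 mm². Checking containment: at z = 17.64 the cross-section extends beyond the z = 14.28 cross-section by about 132.89 mm².

part overhangs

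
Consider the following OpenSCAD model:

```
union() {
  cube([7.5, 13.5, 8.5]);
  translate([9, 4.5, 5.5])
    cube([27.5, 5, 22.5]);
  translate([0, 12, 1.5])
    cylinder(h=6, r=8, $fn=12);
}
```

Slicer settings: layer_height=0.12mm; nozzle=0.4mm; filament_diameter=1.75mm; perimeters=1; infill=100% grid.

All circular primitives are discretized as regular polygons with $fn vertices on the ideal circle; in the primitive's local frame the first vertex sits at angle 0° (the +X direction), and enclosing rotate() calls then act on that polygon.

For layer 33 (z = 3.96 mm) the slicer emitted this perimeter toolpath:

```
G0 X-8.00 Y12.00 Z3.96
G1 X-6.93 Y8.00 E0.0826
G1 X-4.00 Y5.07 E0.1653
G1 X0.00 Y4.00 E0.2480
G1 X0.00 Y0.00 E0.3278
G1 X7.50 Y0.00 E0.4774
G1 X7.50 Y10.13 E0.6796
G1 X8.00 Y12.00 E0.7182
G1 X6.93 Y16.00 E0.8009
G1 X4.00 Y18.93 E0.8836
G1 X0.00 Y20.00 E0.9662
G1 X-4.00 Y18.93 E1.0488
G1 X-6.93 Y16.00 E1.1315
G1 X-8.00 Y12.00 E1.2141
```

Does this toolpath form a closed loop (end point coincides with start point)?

yes

Start point (G0): (-8.00, 12.00). End point (last G1): the path returns to the start — closed.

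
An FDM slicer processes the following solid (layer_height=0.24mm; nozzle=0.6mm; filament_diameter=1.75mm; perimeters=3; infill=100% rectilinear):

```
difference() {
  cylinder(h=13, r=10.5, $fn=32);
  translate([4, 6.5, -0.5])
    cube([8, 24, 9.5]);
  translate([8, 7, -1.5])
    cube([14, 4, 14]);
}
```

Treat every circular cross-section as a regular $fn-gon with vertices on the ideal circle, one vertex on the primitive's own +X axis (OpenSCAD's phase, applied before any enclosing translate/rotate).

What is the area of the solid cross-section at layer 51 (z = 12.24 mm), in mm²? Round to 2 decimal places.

At z = 12.24 mm: the r=10.5 cylinder contributes a regular 32-gon of circumradius 10.5 (area = (32/2)·10.500²·sin(360°/32) = 344.14 mm²); the cube at (4, 6.5) is not intersected at this z (z outside [-0.5, 9]); the cube at (8, 7) is present — its section is the full 14×4 rectangle (area 56.00 mm²); Subtracting the remaining from the first: starting from the r=10.5 cylinder (344.14 mm²), the 14×4 cube at (8, 7) misses the remaining region (no effect) — area = 344.14 mm². Overall, the cross-section is a single solid region. Net area = 344.14 mm².

344.14 mm²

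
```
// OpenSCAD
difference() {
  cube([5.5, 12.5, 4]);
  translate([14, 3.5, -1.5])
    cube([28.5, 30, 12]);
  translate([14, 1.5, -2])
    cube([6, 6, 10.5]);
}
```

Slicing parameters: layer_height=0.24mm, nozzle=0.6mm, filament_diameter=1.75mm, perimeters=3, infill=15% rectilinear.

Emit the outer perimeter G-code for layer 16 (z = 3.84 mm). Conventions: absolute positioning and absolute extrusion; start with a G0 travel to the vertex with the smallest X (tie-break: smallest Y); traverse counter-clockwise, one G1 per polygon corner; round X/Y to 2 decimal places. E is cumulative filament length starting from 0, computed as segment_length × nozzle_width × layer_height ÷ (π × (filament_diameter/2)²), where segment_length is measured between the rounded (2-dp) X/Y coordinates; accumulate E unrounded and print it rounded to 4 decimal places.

G0 X0.00 Y0.00 Z3.84
G1 X5.50 Y0.00 E0.3293
G1 X5.50 Y12.50 E1.0776
G1 X0.00 Y12.50 E1.4069
G1 X0.00 Y0.00 E2.1553

At z = 3.84 mm: the cube is present — its section is the full 5.5×12.5 rectangle; the cube at (14, 3.5) (footprint 28.5×30) is included at this height; the cube at (14, 1.5) (footprint 6×6) is included at this height; Taking the first minus the rest: starting from the 5.5×12.5 cube, the 28.5×30 cube at (14, 3.5) misses the remaining region (no effect); the 6×6 cube at (14, 1.5) misses the remaining region (no effect) — 1 connected region. The outline is a single polygon with 4 vertices. Extrusion per mm of travel: 0.6 × 0.24 / (π × 0.875²) = 0.059868. Accumulating E over each segment gives final E = 2.1553.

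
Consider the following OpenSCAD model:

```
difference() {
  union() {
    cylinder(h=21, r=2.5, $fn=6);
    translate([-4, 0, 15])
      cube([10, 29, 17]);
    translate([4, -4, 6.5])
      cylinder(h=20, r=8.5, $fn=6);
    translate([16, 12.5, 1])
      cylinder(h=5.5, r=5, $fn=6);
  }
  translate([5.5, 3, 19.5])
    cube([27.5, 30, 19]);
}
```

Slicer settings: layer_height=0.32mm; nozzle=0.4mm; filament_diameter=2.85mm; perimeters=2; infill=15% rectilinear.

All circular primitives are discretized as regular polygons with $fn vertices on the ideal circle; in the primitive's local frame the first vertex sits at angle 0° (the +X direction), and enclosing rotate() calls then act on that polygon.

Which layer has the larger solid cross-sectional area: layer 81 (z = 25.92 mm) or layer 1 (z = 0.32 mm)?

layer 81 (z = 25.92 mm)

Layer 81 (z = 25.92): the cylinder is not intersected at this z (z outside [0, 21]); the cube at (-4, 0) (footprint 10×29) is included at this height (area 290.00 mm²); the cylinder at (4, -4): section is a regular 6-gon, circumradius r=8.5 (area = (6/2)·8.500²·sin(360°/6) = 187.71 mm²); the cylinder at (16, 12.5) is not intersected at this z (z outside [1, 6.5]); Taking the union: the regions partially overlap — summed areas 477.71 mm² minus the doubly-counted overlap 24.27 mm² gives 453.44 mm² — area = 453.44 mm²; the cube at (5.5, 3) is present — its section is the full 27.5×30 rectangle (area 825.00 mm²); After the difference (first − rest): starting from the result so far (453.44 mm²), the 27.5×30 cube at (5.5, 3) partially overlaps it — only the 13.85 mm² overlap (of its 825.00 mm²) is removed, clipping the outline — area = 439.59 mm². So its area = 439.59 mm². Layer 1 (z = 0.32): the cylinder: section is a regular 6-gon, circumradius r=2.5 (area = (6/2)·2.500²·sin(360°/6) = 16.24 mm²); the cube at (-4, 0) does not reach this height (z outside [15, 32]); the cylinder at (4, -4) is absent (z outside [6.5, 26.5]); the cylinder at (16, 12.5) is absent (z outside [1, 6.5]); Taking the union: only the r=2.5 cylinder is present, so the union is just that shape — area = 16.24 mm²; the cube at (5.5, 3) does not reach this height (z outside [19.5, 38.5]); Taking the first minus the rest: none of the subtracted shapes is present at this height, so the result so far is unchanged — area = 16.24 mm². So its area = 16.24 mm². Layer 81 is larger (439.59 vs 16.24 mm²).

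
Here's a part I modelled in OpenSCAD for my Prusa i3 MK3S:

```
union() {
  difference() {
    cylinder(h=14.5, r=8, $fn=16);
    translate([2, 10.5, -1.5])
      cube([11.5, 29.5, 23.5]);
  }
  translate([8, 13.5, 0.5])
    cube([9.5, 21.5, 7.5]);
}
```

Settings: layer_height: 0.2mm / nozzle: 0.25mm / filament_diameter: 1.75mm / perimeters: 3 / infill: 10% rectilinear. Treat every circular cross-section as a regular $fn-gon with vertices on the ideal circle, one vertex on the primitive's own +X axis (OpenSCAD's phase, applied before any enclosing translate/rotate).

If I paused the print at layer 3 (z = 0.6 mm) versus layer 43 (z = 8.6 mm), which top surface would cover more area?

layer 3 (z = 0.6 mm)

Layer 3 (z = 0.6): the r=8 cylinder gives a regular 16-gon of circumradius 8 (constant along its height) (area = (16/2)·8.000²·sin(360°/16) = 195.93 mm²); the cube at (2, 10.5) (footprint 11.5×29.5) is included at this height (area 339.25 mm²); Taking the first minus the rest: starting from the r=8 cylinder (195.93 mm²), the 11.5×29.5 cube at (2, 10.5) misses the remaining region (no effect) — area = 195.93 mm²; the cube at (8, 13.5) is present — its section is the full 9.5×21.5 rectangle (area 204.25 mm²); Combining (union): the 2 present regions are separate (no shared area or edge), so areas and boundary lengths simply add and each stays a separate island — area = 400.18 mm². So its area = 400.18 mm². Layer 43 (z = 8.6): the r=8 cylinder contributes a regular 16-gon of circumradius 8 (area = (16/2)·8.000²·sin(360°/16) = 195.93 mm²); the 11.5×29.5 cube at (2, 10.5) contributes its full rectangle (area 339.25 mm²); Subtracting the remaining from the first: starting from the r=8 cylinder (195.93 mm²), the 11.5×29.5 cube at (2, 10.5) misses the remaining region (no effect) — area = 195.93 mm²; the cube at (8, 13.5) is absent (z outside [0.5, 8]); Merging all regions: only the result so far is present, so the union is just that shape — area = 195.93 mm². So its area = 195.93 mm². Layer 3 is larger (400.18 vs 195.93 mm²).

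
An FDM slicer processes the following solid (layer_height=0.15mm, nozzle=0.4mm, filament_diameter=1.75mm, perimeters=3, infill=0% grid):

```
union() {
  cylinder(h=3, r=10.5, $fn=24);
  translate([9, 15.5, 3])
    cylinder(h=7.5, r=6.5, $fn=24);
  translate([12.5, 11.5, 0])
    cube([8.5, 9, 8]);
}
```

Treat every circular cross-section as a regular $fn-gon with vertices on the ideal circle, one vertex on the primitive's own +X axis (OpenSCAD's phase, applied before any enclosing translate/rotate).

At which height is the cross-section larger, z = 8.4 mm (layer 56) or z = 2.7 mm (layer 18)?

layer 18 (z = 2.7 mm)

Layer 56 (z = 8.4): the cylinder does not reach this height (z outside [0, 3]); the r=6.5 cylinder at (9, 15.5) contributes a regular 24-gon of circumradius 6.5 (area = (24/2)·6.500²·sin(360°/24) = 131.22 mm²); the cube at (12.5, 11.5) is not intersected at this z (z outside [0, 8]); Combining (union): only the r=6.5 cylinder at (9, 15.5) is present, so the union is just that shape — area = 131.22 mm². So its area = 131.22 mm². Layer 18 (z = 2.7): the r=10.5 cylinder gives a regular 24-gon of circumradius 10.5 (constant along its height) (area = (24/2)·10.500²·sin(360°/24) = 342.42 mm²); the cylinder at (9, 15.5) does not reach this height (z outside [3, 10.5]); the 8.5×9 cube at (12.5, 11.5) contributes its full rectangle (area 76.50 mm²); Merging all regions: the 2 present regions are separate (no shared area or edge), so areas and boundary lengths simply add and each stays a separate island — area = 418.92 mm². So its area = 418.92 mm². Layer 18 is larger (418.92 vs 131.22 mm²).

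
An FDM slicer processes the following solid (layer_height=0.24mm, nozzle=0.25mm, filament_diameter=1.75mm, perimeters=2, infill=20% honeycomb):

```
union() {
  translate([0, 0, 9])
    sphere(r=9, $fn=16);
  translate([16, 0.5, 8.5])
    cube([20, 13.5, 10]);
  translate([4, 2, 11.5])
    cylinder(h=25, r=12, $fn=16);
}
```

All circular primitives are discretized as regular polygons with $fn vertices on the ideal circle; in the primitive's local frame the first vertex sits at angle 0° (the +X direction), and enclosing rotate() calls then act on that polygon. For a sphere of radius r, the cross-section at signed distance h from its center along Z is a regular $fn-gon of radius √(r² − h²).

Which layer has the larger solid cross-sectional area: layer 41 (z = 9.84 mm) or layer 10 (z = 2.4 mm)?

Layer 41 (z = 9.84): the r=9 sphere contributes a regular 16-gon of circumradius √(9²−0.84²) = 8.961 (area = (16/2)·8.961²·sin(360°/16) = 245.82 mm²); the 20×13.5 cube at (16, 0.5) contributes its full rectangle (area 270.00 mm²); the cylinder at (4, 2) is not intersected at this z (z outside [11.5, 36.5]); Merging all regions: the 2 present regions are separate (no shared area or edge), so areas and boundary lengths simply add and each stays a separate island — area = 515.82 mm². So its area = 515.82 mm². Layer 10 (z = 2.4): the r=9 sphere contributes a regular 16-gon of circumradius √(9²−6.6²) = 6.119 (area = (16/2)·6.119²·sin(360°/16) = 114.62 mm²); the cube at (16, 0.5) is absent (z outside [8.5, 18.5]); the cylinder at (4, 2) is absent (z outside [11.5, 36.5]); Combining (union): only the r=9 sphere is present, so the union is just that shape — area = 114.62 mm². So its area = 114.62 mm². Layer 41 is larger (515.82 vs 114.62 mm²).

layer 41 (z = 9.84 mm)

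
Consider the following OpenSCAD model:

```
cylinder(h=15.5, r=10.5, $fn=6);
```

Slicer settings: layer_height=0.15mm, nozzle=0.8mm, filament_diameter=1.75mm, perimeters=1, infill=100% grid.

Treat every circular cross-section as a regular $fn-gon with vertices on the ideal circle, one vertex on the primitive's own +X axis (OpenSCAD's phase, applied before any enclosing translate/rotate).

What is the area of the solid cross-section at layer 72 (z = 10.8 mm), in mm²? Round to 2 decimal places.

At z = 10.8 mm: the r=10.5 cylinder contributes a regular 6-gon of circumradius 10.5 (area = (6/2)·10.500²·sin(360°/6) = 286.44 mm²). Overall, the cross-section is a single solid region. Net area = 286.44 mm².

286.44 mm²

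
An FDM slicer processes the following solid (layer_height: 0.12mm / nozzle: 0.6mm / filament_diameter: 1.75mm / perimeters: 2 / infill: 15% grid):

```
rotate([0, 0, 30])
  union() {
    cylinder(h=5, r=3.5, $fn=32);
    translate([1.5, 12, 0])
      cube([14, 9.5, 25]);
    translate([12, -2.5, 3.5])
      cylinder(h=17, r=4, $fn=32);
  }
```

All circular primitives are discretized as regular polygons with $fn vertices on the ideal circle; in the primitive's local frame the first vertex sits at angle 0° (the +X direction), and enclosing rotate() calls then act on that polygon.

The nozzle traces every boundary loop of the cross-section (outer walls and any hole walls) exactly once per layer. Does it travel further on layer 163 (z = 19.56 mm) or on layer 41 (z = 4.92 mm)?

Layer 163 (z = 19.56): the cylinder is absent (z outside [0, 5]); the cube at (1.5, 12) is present — its section is the full 14×9.5 rectangle (perimeter 47.00 mm); the r=4 cylinder at (12, -2.5) gives a regular 32-gon of circumradius 4 (constant along its height) (perimeter = 2·32·4.000·sin(180°/32) = 25.09 mm); Taking the union: the 2 present regions are separate (no shared area or edge), so areas and boundary lengths simply add and each stays a separate island — boundary = 72.09 mm; (rotated 30° about Z; rotation is an isometry so areas/perimeters/island counts are preserved). So its perimeter = 72.09 mm. Layer 41 (z = 4.92): the r=3.5 cylinder gives a regular 32-gon of circumradius 3.5 (constant along its height) (perimeter = 2·32·3.500·sin(180°/32) = 21.96 mm); the cube at (1.5, 12) is present — its section is the full 14×9.5 rectangle (perimeter 47.00 mm); the r=4 cylinder at (12, -2.5) contributes a regular 32-gon of circumradius 4 (perimeter = 2·32·4.000·sin(180°/32) = 25.09 mm); Combining (union): the 3 present regions are separate (no shared area or edge), so areas and boundary lengths simply add and each stays a separate island — boundary = 94.05 mm; (whole slice rotated 30° about Z — lengths, areas and connectivity unchanged). So its perimeter = 94.05 mm. Layer 41 is larger (94.05 vs 72.09 mm).

layer 41 (z = 4.92 mm)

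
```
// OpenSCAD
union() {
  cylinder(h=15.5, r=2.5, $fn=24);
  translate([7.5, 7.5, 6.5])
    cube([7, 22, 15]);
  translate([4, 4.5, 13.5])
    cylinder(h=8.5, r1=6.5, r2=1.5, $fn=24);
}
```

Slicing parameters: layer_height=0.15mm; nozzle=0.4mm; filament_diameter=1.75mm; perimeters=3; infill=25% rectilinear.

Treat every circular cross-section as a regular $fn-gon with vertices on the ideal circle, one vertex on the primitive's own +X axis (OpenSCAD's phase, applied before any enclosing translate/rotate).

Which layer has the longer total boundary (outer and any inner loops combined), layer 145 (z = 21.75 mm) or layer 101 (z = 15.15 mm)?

layer 101 (z = 15.15 mm)

Layer 145 (z = 21.75): the cylinder does not reach this height (z outside [0, 15.5]); the cube at (7.5, 7.5) does not reach this height (z outside [6.5, 21.5]); the cone at (4, 4.5): at t=0.971 of its height the radius interpolates to r₁+(r₂−r₁)t = 1.647, giving a regular 24-gon of that circumradius (perimeter = 2·24·1.647·sin(180°/24) = 10.32 mm); Merging all regions: only the cone at (4, 4.5) is present, so the union is just that shape — boundary = 10.32 mm. So its perimeter = 10.32 mm. Layer 101 (z = 15.15): the r=2.5 cylinder gives a regular 24-gon of circumradius 2.5 (constant along its height) (perimeter = 2·24·2.500·sin(180°/24) = 15.66 mm); the cube at (7.5, 7.5) is present — its section is the full 7×22 rectangle (perimeter 58.00 mm); the cone at (4, 4.5) (r1=6.5→r2=1.5) has section circumradius 5.529 here — a regular 24-gon (perimeter = 2·24·5.529·sin(180°/24) = 34.64 mm); Merging all regions: the regions partially overlap (shared area 7.06 mm²), so the edge portions inside another operand are dropped and the merged outline is re-measured after clipping — boundary = 93.89 mm. So its perimeter = 93.89 mm. Layer 101 is larger (93.89 vs 10.32 mm).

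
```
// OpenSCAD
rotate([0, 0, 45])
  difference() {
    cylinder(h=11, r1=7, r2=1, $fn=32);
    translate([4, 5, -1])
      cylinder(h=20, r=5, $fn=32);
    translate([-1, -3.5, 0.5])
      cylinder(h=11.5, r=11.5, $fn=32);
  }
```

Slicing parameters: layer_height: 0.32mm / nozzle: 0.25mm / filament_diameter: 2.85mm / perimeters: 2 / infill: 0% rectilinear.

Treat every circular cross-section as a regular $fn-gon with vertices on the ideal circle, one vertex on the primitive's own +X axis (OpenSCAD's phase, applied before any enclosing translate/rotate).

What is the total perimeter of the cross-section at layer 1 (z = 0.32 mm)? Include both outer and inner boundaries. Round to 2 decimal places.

44.82 mm

At z = 0.32 mm: the cone: at t=0.029 of its height the radius interpolates to r₁+(r₂−r₁)t = 6.825, giving a regular 32-gon of that circumradius (perimeter = 2·32·6.825·sin(180°/32) = 42.82 mm); the cylinder at (4, 5): section is a regular 32-gon, circumradius r=5 (perimeter = 2·32·5.000·sin(180°/32) = 31.37 mm); the cylinder at (-1, -3.5) is not intersected at this z (z outside [0.5, 12]); Subtracting the remaining from the first: starting from the cone, the r=5 cylinder at (4, 5) partially overlaps it — only the 36.63 mm² overlap (of its 78.04 mm²) is removed, clipping the outline — boundary = 44.82 mm; (whole slice rotated 45° about Z — lengths, areas and connectivity unchanged). Overall, the cross-section is a single solid region. Total boundary length (outer) = 44.82 mm.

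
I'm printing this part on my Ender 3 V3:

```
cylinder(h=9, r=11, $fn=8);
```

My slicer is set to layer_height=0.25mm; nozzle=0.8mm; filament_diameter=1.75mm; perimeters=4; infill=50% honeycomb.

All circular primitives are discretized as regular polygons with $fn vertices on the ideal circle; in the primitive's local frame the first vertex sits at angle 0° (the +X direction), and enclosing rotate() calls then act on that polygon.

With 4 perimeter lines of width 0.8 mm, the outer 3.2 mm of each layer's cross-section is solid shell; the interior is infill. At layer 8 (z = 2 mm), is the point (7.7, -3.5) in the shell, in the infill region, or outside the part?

shell

At z = 2 mm: the r=11 cylinder contributes a regular 8-gon of circumradius 11. Overall, the cross-section is a single solid region. The nearest boundary edge runs (7.78, -7.78)→(11.00, 0.00); distance from the point to it = 1.71 mm. The point is inside the cross-section, 1.71 mm from the nearest boundary — within the 3.2 mm shell band (4 × 0.8).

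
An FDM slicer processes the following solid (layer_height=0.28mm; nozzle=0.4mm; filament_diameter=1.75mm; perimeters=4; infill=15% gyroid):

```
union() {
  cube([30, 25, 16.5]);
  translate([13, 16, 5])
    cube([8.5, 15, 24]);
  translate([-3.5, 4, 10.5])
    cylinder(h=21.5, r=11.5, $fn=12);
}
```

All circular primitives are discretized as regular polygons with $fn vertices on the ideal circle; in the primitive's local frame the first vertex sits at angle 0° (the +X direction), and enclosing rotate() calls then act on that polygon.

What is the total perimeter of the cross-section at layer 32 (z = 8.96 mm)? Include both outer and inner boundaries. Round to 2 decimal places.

122.00 mm

At z = 8.96 mm: the cube (footprint 30×25) is included at this height (perimeter 110.00 mm); the cube at (13, 16) (footprint 8.5×15) is included at this height (perimeter 47.00 mm); the cylinder at (-3.5, 4) is not intersected at this z (z outside [10.5, 32]); Combining (union): the regions partially overlap (shared area 76.50 mm²), so the edge portions inside another operand are dropped and the merged outline is re-measured after clipping — boundary = 122.00 mm. Overall, the cross-section is a single solid region. Total boundary length (outer) = 122.00 mm.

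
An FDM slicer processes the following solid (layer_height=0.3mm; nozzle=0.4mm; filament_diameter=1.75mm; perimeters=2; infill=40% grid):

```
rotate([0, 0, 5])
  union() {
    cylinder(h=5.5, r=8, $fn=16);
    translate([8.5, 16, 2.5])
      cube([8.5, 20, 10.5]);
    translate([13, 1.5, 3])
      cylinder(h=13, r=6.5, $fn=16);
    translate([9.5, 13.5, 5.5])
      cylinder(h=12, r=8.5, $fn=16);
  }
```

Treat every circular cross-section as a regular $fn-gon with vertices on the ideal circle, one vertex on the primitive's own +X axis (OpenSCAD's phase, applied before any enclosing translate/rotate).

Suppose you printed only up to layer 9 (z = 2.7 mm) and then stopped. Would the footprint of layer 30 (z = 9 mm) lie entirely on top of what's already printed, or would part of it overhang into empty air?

Compare the two slices. At z = 2.7: the r=8 cylinder contributes a regular 16-gon of circumradius 8 (area = (16/2)·8.000²·sin(360°/16) = 195.93 mm²); the cube at (8.5, 16) (footprint 8.5×20) is included at this height (area 170.00 mm²); the cylinder at (13, 1.5) does not reach this height (z outside [3, 16]); the cylinder at (9.5, 13.5) is not intersected at this z (z outside [5.5, 17.5]); Taking the union: the 2 present regions are separate (no shared area or edge), so areas and boundary lengths simply add and each stays a separate island — area = 365.93 mm²; (rotated 5° about Z; rotation is an isometry so areas/perimeters/island counts are preserved). At z = 9: the cylinder is not intersected at this z (z outside [0, 5.5]); the cube at (8.5, 16) (footprint 8.5×20) is included at this height (area 170.00 mm²); the r=6.5 cylinder at (13, 1.5) gives a regular 16-gon of circumradius 6.5 (constant along its height) (area = (16/2)·6.500²·sin(360°/16) = 129.35 mm²); the cylinder at (9.5, 13.5): section is a regular 16-gon, circumradius r=8.5 (area = (16/2)·8.500²·sin(360°/16) = 221.19 mm²); Taking the union: the regions partially overlap — summed areas 520.54 mm² minus the doubly-counted overlap 52.43 mm² gives 468.10 mm² — area = 468.10 mm²; (rotated 5° about Z; rotation is an isometry so areas/perimeters/island counts are preserved). Checking containment: at z = 9 the cross-section extends beyond the z = 2.7 cross-section by about 293.35 mm².

part overhangs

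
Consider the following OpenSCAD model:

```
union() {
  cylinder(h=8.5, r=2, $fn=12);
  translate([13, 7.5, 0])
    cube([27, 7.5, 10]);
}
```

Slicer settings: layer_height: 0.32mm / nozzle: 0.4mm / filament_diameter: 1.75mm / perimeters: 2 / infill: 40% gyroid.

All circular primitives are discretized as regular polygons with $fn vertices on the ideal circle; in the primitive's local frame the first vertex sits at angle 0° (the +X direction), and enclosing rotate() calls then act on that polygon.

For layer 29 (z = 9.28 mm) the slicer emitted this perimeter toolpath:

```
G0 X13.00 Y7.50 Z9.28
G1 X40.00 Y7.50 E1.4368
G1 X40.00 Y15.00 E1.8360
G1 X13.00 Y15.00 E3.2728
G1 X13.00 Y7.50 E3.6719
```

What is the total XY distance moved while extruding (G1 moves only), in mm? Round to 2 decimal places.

69.00 mm

Sum the Euclidean lengths of each G1 segment: total = 69.00 mm.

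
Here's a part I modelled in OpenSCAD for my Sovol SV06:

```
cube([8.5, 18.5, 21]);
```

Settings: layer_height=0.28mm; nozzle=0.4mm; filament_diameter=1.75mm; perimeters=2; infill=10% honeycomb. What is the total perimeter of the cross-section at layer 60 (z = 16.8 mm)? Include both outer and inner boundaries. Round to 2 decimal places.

54.00 mm

At z = 16.8 mm: the 8.5×18.5 cube contributes its full rectangle (perimeter 54.00 mm). Overall, the cross-section is a single solid region. Total boundary length (outer) = 54.00 mm.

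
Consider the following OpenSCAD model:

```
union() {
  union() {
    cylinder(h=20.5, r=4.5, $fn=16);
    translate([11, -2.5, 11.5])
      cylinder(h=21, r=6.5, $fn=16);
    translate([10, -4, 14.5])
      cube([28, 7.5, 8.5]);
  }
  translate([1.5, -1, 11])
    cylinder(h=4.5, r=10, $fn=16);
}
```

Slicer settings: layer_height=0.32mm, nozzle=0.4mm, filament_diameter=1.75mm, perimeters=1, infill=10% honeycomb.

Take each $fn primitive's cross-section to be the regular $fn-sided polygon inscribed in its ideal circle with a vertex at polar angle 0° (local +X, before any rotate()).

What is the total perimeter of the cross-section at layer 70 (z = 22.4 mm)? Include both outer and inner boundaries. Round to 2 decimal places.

84.25 mm

At z = 22.4 mm: the cylinder does not reach this height (z outside [0, 20.5]); the cylinder at (11, -2.5): section is a regular 16-gon, circumradius r=6.5 (perimeter = 2·16·6.500·sin(180°/16) = 40.58 mm); the 28×7.5 cube at (10, -4) contributes its full rectangle (perimeter 71.00 mm); Combining (union): the regions partially overlap (shared area 48.73 mm²), so the edge portions inside another operand are dropped and the merged outline is re-measured after clipping — boundary = 84.25 mm; the cylinder at (1.5, -1) does not reach this height (z outside [11, 15.5]); Combining (union): only that combined region is present, so the union is just that shape — boundary = 84.25 mm. Overall, the cross-section is a single solid region. Total boundary length (outer) = 84.25 mm.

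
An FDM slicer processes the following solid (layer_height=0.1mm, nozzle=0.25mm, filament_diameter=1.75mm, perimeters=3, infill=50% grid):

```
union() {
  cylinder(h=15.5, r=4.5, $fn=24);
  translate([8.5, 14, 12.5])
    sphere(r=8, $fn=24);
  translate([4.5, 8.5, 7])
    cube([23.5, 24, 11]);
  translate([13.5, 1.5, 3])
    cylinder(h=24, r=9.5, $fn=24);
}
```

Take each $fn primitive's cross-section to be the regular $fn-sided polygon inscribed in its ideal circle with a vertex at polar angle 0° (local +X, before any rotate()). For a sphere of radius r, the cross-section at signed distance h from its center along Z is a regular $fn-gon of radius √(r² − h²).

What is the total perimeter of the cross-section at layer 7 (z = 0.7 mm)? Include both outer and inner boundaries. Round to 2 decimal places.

At z = 0.7 mm: the r=4.5 cylinder gives a regular 24-gon of circumradius 4.5 (constant along its height) (perimeter = 2·24·4.500·sin(180°/24) = 28.19 mm); the sphere at (8.5, 14) does not reach this height (|z−center|=11.800 > r=8); the cube at (4.5, 8.5) is absent (z outside [7, 18]); the cylinder at (13.5, 1.5) is absent (z outside [3, 27]); Taking the union: only the r=4.5 cylinder is present, so the union is just that shape — boundary = 28.19 mm. Overall, the cross-section is a single solid region. Total boundary length (outer) = 28.19 mm.

28.19 mm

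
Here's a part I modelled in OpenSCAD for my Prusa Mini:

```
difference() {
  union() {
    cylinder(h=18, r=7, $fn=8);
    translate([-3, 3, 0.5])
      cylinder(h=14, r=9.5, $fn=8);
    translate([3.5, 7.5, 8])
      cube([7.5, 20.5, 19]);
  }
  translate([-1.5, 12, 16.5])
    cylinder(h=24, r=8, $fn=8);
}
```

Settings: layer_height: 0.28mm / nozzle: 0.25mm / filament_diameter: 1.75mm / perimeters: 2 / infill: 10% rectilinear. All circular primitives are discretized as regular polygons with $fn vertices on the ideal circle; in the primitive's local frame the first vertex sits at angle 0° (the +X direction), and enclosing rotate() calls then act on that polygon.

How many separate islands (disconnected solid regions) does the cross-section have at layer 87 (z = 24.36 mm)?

1

At z = 24.36 mm: the cylinder is absent (z outside [0, 18]); the cylinder at (-3, 3) is not intersected at this z (z outside [0.5, 14.5]); the cube at (3.5, 7.5) (footprint 7.5×20.5) is included at this height; Combining (union): only the 7.5×20.5 cube at (3.5, 7.5) is present, so the union is just that shape — 1 connected region; the r=8 cylinder at (-1.5, 12) gives a regular 8-gon of circumradius 8 (constant along its height); Subtracting the remaining from the first: starting from that combined region, the r=8 cylinder at (-1.5, 12) partially overlaps it — only the 19.74 mm² overlap (of its 181.02 mm²) is removed, clipping the outline — 1 connected region. Overall, the cross-section is a single solid region. Island count = 1.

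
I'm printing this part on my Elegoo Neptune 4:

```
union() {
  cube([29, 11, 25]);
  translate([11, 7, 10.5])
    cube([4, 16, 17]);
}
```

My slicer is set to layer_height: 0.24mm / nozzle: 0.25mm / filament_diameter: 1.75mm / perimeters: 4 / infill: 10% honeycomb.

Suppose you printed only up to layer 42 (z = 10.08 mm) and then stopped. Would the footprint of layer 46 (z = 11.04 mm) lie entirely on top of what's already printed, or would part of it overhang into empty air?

part overhangs

Compare the two slices. At z = 10.08: the cube is present — its section is the full 29×11 rectangle (area 319.00 mm²); the cube at (11, 7) is absent (z outside [10.5, 27.5]); Combining (union): only the 29×11 cube is present, so the union is just that shape — area = 319.00 mm². At z = 11.04: the cube (footprint 29×11) is included at this height (area 319.00 mm²); the cube at (11, 7) (footprint 4×16) is included at this height (area 64.00 mm²); Merging all regions: the regions partially overlap — summed areas 383.00 mm² minus the doubly-counted overlap 16.00 mm² gives 367.00 mm² — area = 367.00 mm². Checking containment: at z = 11.04 the cross-section extends beyond the z = 10.08 cross-section by about 48.00 mm².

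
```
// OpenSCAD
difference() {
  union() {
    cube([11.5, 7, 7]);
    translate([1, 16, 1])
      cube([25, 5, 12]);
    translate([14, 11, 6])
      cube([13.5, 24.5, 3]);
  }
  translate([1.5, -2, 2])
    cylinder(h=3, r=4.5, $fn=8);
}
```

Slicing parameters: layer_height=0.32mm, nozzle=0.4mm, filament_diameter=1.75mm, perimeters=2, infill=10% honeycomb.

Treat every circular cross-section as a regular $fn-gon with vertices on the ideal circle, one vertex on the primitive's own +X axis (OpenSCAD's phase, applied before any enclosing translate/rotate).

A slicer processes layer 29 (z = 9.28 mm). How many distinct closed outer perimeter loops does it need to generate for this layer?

1

At z = 9.28 mm: the cube does not reach this height (z outside [0, 7]); the cube at (1, 16) is present — its section is the full 25×5 rectangle; the cube at (14, 11) is not intersected at this z (z outside [6, 9]); Taking the union: only the 25×5 cube at (1, 16) is present, so the union is just that shape — 1 connected region; the cylinder at (1.5, -2) does not reach this height (z outside [2, 5]); Taking the first minus the rest: none of the subtracted shapes is present at this height, so that combined region is unchanged — 1 connected region. The result has 1 disconnected region.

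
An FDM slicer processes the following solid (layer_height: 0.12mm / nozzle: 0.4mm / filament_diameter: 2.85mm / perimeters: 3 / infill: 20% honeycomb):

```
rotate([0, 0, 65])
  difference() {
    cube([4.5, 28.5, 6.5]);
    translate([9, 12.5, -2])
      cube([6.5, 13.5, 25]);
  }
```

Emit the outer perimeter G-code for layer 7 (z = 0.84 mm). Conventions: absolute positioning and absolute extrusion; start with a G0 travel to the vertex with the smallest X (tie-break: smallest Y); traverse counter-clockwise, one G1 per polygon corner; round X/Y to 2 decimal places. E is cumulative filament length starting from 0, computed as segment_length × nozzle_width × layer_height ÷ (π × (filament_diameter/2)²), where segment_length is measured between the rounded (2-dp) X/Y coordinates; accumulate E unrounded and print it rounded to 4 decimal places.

G0 X-25.83 Y12.04 Z0.84
G1 X0.00 Y0.00 E0.2144
G1 X1.90 Y4.08 E0.2483
G1 X-23.93 Y16.12 E0.4627
G1 X-25.83 Y12.04 E0.4966

At z = 0.84 mm: the cube is present — its section is the full 4.5×28.5 rectangle; the cube at (9, 12.5) is present — its section is the full 6.5×13.5 rectangle; Subtracting the remaining from the first: starting from the 4.5×28.5 cube, the 6.5×13.5 cube at (9, 12.5) misses the remaining region (no effect) — 1 connected region; (whole slice rotated 65° about Z — lengths, areas and connectivity unchanged). The outline is a single polygon with 4 vertices. Extrusion per mm of travel: 0.4 × 0.12 / (π × 1.425²) = 0.007524. Accumulating E over each segment gives final E = 0.4966.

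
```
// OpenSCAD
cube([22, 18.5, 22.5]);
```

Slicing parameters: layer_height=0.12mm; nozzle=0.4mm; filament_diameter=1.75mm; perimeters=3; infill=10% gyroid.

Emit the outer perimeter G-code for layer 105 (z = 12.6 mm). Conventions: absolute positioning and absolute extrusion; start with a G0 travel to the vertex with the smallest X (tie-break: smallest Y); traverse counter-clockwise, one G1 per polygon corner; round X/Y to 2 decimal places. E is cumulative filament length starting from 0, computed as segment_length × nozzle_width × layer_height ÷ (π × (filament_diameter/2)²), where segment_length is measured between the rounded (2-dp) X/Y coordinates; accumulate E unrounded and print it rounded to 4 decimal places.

At z = 12.6 mm: the cube (footprint 22×18.5) is included at this height. The outline is a single polygon with 4 vertices. Extrusion per mm of travel: 0.4 × 0.12 / (π × 0.875²) = 0.019956. Accumulating E over each segment gives final E = 1.6164.

G0 X0.00 Y0.00 Z12.60
G1 X22.00 Y0.00 E0.4390
G1 X22.00 Y18.50 E0.8082
G1 X0.00 Y18.50 E1.2473
G1 X0.00 Y0.00 E1.6164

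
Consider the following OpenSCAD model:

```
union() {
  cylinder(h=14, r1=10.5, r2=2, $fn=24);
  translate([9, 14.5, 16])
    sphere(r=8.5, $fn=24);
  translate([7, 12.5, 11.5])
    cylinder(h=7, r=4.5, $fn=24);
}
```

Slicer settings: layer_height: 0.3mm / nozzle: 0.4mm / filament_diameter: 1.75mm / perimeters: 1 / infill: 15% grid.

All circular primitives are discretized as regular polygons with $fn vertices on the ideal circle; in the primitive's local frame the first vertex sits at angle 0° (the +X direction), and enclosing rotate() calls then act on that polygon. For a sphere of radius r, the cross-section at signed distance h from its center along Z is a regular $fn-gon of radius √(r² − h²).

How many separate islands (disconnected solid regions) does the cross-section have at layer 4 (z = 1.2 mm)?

1

At z = 1.2 mm: the cone contributes a regular 24-gon of circumradius 9.771 (interpolated between r1=10.5 and r2=2 at t=0.086); the sphere at (9, 14.5) does not reach this height (|z−center|=14.800 > r=8.5); the cylinder at (7, 12.5) is absent (z outside [11.5, 18.5]); Taking the union: only the cone is present, so the union is just that shape — 1 connected region. Overall, the cross-section is a single solid region. Island count = 1.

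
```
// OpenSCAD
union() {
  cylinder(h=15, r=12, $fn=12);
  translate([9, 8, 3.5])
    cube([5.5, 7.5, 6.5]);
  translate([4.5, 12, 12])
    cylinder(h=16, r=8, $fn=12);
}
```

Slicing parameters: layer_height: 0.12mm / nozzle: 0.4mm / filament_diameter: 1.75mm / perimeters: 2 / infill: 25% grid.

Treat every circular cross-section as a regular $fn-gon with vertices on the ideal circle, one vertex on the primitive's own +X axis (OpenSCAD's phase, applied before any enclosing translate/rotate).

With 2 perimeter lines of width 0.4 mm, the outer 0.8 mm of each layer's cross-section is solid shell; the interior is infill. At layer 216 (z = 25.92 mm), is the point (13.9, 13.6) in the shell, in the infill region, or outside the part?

At z = 25.92 mm: the cylinder is not intersected at this z (z outside [0, 15]); the cube at (9, 8) is absent (z outside [3.5, 10]); the r=8 cylinder at (4.5, 12) gives a regular 12-gon of circumradius 8 (constant along its height); Taking the union: only the r=8 cylinder at (4.5, 12) is present, so the union is just that shape — 1 connected region. Overall, the cross-section is a single solid region. The nearest boundary edge runs (12.50, 12.00)→(11.43, 16.00); distance from the point to it = 1.77 mm. The point is not inside any of the regions above, so it lies outside the cross-section (1.77 mm from the nearest boundary).

outside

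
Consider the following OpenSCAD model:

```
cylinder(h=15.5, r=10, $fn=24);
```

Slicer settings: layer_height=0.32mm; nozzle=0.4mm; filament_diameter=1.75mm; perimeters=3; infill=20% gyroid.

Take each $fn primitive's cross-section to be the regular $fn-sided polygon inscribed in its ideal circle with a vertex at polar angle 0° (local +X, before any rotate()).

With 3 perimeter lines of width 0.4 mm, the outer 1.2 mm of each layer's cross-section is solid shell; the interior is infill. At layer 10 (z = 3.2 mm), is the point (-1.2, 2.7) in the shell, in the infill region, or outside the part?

At z = 3.2 mm: the r=10 cylinder contributes a regular 24-gon of circumradius 10. Overall, the cross-section is a single solid region. The nearest boundary edge runs (-2.59, 9.66)→(-5.00, 8.66); distance from the point to it = 6.96 mm. The point is inside the cross-section and 6.96 mm from the nearest boundary — more than the 1.2 mm shell width (3 × 0.4), so it's in the infill interior.

infill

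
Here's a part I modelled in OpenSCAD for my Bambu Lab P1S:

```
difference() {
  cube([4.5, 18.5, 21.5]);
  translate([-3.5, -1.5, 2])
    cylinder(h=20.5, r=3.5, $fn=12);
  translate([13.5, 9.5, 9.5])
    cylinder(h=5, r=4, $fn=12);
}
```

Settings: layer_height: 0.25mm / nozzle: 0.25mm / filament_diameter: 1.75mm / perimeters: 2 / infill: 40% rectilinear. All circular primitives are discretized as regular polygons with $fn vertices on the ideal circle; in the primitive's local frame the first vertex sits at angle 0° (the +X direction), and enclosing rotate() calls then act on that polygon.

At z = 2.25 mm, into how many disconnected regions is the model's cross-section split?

1

At z = 2.25 mm: the cube is present — its section is the full 4.5×18.5 rectangle; the r=3.5 cylinder at (-3.5, -1.5) gives a regular 12-gon of circumradius 3.5 (constant along its height); the cylinder at (13.5, 9.5) is absent (z outside [9.5, 14.5]); Subtracting the remaining from the first: starting from the 4.5×18.5 cube, the r=3.5 cylinder at (-3.5, -1.5) misses the remaining region (no effect) — 1 connected region. The result has 1 disconnected region.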